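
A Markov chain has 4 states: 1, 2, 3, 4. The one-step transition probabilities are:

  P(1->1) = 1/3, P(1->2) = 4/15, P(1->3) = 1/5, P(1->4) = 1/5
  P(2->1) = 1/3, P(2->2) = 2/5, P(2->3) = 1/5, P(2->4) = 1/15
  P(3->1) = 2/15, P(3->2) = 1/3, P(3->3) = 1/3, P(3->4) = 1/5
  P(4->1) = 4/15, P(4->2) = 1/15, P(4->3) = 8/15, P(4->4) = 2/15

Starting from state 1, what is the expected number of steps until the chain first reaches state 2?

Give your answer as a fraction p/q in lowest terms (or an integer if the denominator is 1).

Answer: 1560/389

Derivation:
Let h_i = expected steps to first reach 2 from state i.
Boundary: h_2 = 0.
First-step equations for the other states:
  h_1 = 1 + 1/3*h_1 + 4/15*h_2 + 1/5*h_3 + 1/5*h_4
  h_3 = 1 + 2/15*h_1 + 1/3*h_2 + 1/3*h_3 + 1/5*h_4
  h_4 = 1 + 4/15*h_1 + 1/15*h_2 + 8/15*h_3 + 2/15*h_4

Substituting h_2 = 0 and rearranging gives the linear system (I - Q) h = 1:
  [2/3, -1/5, -1/5] . (h_1, h_3, h_4) = 1
  [-2/15, 2/3, -1/5] . (h_1, h_3, h_4) = 1
  [-4/15, -8/15, 13/15] . (h_1, h_3, h_4) = 1

Solving yields:
  h_1 = 1560/389
  h_3 = 1440/389
  h_4 = 1815/389

Starting state is 1, so the expected hitting time is h_1 = 1560/389.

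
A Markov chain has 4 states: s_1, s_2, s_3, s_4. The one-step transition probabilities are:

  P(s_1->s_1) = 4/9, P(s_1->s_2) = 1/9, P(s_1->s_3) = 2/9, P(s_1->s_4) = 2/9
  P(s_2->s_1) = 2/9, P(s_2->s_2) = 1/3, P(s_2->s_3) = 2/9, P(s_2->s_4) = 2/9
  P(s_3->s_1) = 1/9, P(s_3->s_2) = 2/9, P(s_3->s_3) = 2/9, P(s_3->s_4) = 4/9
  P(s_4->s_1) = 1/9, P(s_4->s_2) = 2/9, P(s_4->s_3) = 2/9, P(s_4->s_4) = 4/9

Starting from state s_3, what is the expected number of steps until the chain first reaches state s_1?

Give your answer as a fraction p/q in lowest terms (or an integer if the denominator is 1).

Answer: 36/5

Derivation:
Let h_i = expected steps to first reach s_1 from state i.
Boundary: h_s_1 = 0.
First-step equations for the other states:
  h_s_2 = 1 + 2/9*h_s_1 + 1/3*h_s_2 + 2/9*h_s_3 + 2/9*h_s_4
  h_s_3 = 1 + 1/9*h_s_1 + 2/9*h_s_2 + 2/9*h_s_3 + 4/9*h_s_4
  h_s_4 = 1 + 1/9*h_s_1 + 2/9*h_s_2 + 2/9*h_s_3 + 4/9*h_s_4

Substituting h_s_1 = 0 and rearranging gives the linear system (I - Q) h = 1:
  [2/3, -2/9, -2/9] . (h_s_2, h_s_3, h_s_4) = 1
  [-2/9, 7/9, -4/9] . (h_s_2, h_s_3, h_s_4) = 1
  [-2/9, -2/9, 5/9] . (h_s_2, h_s_3, h_s_4) = 1

Solving yields:
  h_s_2 = 63/10
  h_s_3 = 36/5
  h_s_4 = 36/5

Starting state is s_3, so the expected hitting time is h_s_3 = 36/5.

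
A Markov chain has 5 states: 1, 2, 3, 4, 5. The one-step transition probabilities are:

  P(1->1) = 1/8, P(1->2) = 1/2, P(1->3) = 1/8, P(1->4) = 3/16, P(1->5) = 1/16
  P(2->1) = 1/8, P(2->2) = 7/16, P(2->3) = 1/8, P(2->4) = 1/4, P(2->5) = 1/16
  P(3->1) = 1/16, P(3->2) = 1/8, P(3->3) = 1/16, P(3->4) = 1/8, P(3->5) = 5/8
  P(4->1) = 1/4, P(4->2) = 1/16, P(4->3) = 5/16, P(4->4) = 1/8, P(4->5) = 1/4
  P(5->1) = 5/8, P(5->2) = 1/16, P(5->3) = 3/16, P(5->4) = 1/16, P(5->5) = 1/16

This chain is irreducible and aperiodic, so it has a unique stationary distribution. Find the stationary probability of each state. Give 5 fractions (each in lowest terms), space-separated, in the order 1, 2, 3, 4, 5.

Answer: 18583/82219 22520/82219 12900/82219 13323/82219 14893/82219

Derivation:
The stationary distribution satisfies pi = pi * P, i.e.:
  pi_1 = 1/8*pi_1 + 1/8*pi_2 + 1/16*pi_3 + 1/4*pi_4 + 5/8*pi_5
  pi_2 = 1/2*pi_1 + 7/16*pi_2 + 1/8*pi_3 + 1/16*pi_4 + 1/16*pi_5
  pi_3 = 1/8*pi_1 + 1/8*pi_2 + 1/16*pi_3 + 5/16*pi_4 + 3/16*pi_5
  pi_4 = 3/16*pi_1 + 1/4*pi_2 + 1/8*pi_3 + 1/8*pi_4 + 1/16*pi_5
  pi_5 = 1/16*pi_1 + 1/16*pi_2 + 5/8*pi_3 + 1/4*pi_4 + 1/16*pi_5
with normalization: pi_1 + pi_2 + pi_3 + pi_4 + pi_5 = 1.

Using the first 4 balance equations plus normalization, the linear system A*pi = b is:
  [-7/8, 1/8, 1/16, 1/4, 5/8] . pi = 0
  [1/2, -9/16, 1/8, 1/16, 1/16] . pi = 0
  [1/8, 1/8, -15/16, 5/16, 3/16] . pi = 0
  [3/16, 1/4, 1/8, -7/8, 1/16] . pi = 0
  [1, 1, 1, 1, 1] . pi = 1

Solving yields:
  pi_1 = 18583/82219
  pi_2 = 22520/82219
  pi_3 = 12900/82219
  pi_4 = 13323/82219
  pi_5 = 14893/82219

Verification (pi * P):
  18583/82219*1/8 + 22520/82219*1/8 + 12900/82219*1/16 + 13323/82219*1/4 + 14893/82219*5/8 = 18583/82219 = pi_1  (ok)
  18583/82219*1/2 + 22520/82219*7/16 + 12900/82219*1/8 + 13323/82219*1/16 + 14893/82219*1/16 = 22520/82219 = pi_2  (ok)
  18583/82219*1/8 + 22520/82219*1/8 + 12900/82219*1/16 + 13323/82219*5/16 + 14893/82219*3/16 = 12900/82219 = pi_3  (ok)
  18583/82219*3/16 + 22520/82219*1/4 + 12900/82219*1/8 + 13323/82219*1/8 + 14893/82219*1/16 = 13323/82219 = pi_4  (ok)
  18583/82219*1/16 + 22520/82219*1/16 + 12900/82219*5/8 + 13323/82219*1/4 + 14893/82219*1/16 = 14893/82219 = pi_5  (ok)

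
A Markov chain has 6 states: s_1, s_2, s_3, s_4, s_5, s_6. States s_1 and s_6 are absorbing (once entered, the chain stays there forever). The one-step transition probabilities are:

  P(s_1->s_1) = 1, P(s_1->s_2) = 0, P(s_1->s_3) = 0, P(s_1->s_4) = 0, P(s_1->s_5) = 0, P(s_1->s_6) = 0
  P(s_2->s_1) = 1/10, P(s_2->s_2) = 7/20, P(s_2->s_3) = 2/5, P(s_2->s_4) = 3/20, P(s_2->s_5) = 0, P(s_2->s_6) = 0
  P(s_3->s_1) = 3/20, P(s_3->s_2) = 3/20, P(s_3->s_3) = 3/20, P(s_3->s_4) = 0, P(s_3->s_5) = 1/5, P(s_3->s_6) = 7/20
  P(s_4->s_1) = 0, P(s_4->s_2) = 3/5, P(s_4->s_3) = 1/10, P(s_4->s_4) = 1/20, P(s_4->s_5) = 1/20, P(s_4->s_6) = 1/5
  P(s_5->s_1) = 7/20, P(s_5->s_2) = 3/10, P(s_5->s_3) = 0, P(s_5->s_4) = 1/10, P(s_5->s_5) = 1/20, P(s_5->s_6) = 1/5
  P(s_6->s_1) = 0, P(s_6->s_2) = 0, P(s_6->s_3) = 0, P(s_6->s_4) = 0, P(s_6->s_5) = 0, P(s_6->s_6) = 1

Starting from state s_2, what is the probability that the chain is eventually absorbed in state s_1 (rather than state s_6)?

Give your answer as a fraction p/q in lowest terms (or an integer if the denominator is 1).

Answer: 25913/53679

Derivation:
Let a_i = P(absorbed in s_1 | start in state i).
Boundary conditions: a_s_1 = 1, a_s_6 = 0.
For each transient state i, a_i = sum_j P(i->j) * a_j:
  a_s_2 = 1/10*a_s_1 + 7/20*a_s_2 + 2/5*a_s_3 + 3/20*a_s_4 + 0*a_s_5 + 0*a_s_6
  a_s_3 = 3/20*a_s_1 + 3/20*a_s_2 + 3/20*a_s_3 + 0*a_s_4 + 1/5*a_s_5 + 7/20*a_s_6
  a_s_4 = 0*a_s_1 + 3/5*a_s_2 + 1/10*a_s_3 + 1/20*a_s_4 + 1/20*a_s_5 + 1/5*a_s_6
  a_s_5 = 7/20*a_s_1 + 3/10*a_s_2 + 0*a_s_3 + 1/10*a_s_4 + 1/20*a_s_5 + 1/5*a_s_6

Substituting a_s_1 = 1 and a_s_6 = 0, rearrange to (I - Q) a = r where r[i] = P(i -> s_1):
  [13/20, -2/5, -3/20, 0] . (a_s_2, a_s_3, a_s_4, a_s_5) = 1/10
  [-3/20, 17/20, 0, -1/5] . (a_s_2, a_s_3, a_s_4, a_s_5) = 3/20
  [-3/5, -1/10, 19/20, -1/20] . (a_s_2, a_s_3, a_s_4, a_s_5) = 0
  [-3/10, 0, -1/10, 19/20] . (a_s_2, a_s_3, a_s_4, a_s_5) = 7/20

Solving yields:
  a_s_2 = 25913/53679
  a_s_3 = 21124/53679
  a_s_4 = 20173/53679
  a_s_5 = 30083/53679

Starting state is s_2, so the absorption probability is a_s_2 = 25913/53679.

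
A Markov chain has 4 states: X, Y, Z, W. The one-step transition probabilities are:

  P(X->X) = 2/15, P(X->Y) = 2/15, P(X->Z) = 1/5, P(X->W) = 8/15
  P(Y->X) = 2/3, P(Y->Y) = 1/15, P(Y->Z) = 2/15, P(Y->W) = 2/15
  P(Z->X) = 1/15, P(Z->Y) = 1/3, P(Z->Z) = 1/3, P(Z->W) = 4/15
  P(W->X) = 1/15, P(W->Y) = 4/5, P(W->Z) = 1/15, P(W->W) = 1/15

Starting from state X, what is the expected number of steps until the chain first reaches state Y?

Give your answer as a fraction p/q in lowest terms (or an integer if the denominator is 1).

Answer: 695/271

Derivation:
Let h_i = expected steps to first reach Y from state i.
Boundary: h_Y = 0.
First-step equations for the other states:
  h_X = 1 + 2/15*h_X + 2/15*h_Y + 1/5*h_Z + 8/15*h_W
  h_Z = 1 + 1/15*h_X + 1/3*h_Y + 1/3*h_Z + 4/15*h_W
  h_W = 1 + 1/15*h_X + 4/5*h_Y + 1/15*h_Z + 1/15*h_W

Substituting h_Y = 0 and rearranging gives the linear system (I - Q) h = 1:
  [13/15, -1/5, -8/15] . (h_X, h_Z, h_W) = 1
  [-1/15, 2/3, -4/15] . (h_X, h_Z, h_W) = 1
  [-1/15, -1/15, 14/15] . (h_X, h_Z, h_W) = 1

Solving yields:
  h_X = 695/271
  h_Z = 630/271
  h_W = 385/271

Starting state is X, so the expected hitting time is h_X = 695/271.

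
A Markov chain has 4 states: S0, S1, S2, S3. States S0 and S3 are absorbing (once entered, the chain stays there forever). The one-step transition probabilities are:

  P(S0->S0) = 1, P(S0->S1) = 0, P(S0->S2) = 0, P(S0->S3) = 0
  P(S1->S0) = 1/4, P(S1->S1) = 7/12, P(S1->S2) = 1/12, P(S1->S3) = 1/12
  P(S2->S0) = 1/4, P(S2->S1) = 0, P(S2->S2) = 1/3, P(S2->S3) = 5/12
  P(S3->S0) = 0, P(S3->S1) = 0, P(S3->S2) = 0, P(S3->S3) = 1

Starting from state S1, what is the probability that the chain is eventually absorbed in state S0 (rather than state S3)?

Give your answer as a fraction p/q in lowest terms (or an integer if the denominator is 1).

Let a_i = P(absorbed in S0 | start in state i).
Boundary conditions: a_S0 = 1, a_S3 = 0.
For each transient state i, a_i = sum_j P(i->j) * a_j:
  a_S1 = 1/4*a_S0 + 7/12*a_S1 + 1/12*a_S2 + 1/12*a_S3
  a_S2 = 1/4*a_S0 + 0*a_S1 + 1/3*a_S2 + 5/12*a_S3

Substituting a_S0 = 1 and a_S3 = 0, rearrange to (I - Q) a = r where r[i] = P(i -> S0):
  [5/12, -1/12] . (a_S1, a_S2) = 1/4
  [0, 2/3] . (a_S1, a_S2) = 1/4

Solving yields:
  a_S1 = 27/40
  a_S2 = 3/8

Starting state is S1, so the absorption probability is a_S1 = 27/40.

Answer: 27/40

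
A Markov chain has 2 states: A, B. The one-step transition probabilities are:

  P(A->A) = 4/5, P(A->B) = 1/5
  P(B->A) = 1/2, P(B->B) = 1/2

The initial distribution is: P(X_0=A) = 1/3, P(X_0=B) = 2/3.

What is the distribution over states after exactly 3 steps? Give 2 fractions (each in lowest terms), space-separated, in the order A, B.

Answer: 88/125 37/125

Derivation:
Propagating the distribution step by step (d_{t+1} = d_t * P):
d_0 = (A=1/3, B=2/3)
  d_1[A] = 1/3*4/5 + 2/3*1/2 = 3/5
  d_1[B] = 1/3*1/5 + 2/3*1/2 = 2/5
d_1 = (A=3/5, B=2/5)
  d_2[A] = 3/5*4/5 + 2/5*1/2 = 17/25
  d_2[B] = 3/5*1/5 + 2/5*1/2 = 8/25
d_2 = (A=17/25, B=8/25)
  d_3[A] = 17/25*4/5 + 8/25*1/2 = 88/125
  d_3[B] = 17/25*1/5 + 8/25*1/2 = 37/125
d_3 = (A=88/125, B=37/125)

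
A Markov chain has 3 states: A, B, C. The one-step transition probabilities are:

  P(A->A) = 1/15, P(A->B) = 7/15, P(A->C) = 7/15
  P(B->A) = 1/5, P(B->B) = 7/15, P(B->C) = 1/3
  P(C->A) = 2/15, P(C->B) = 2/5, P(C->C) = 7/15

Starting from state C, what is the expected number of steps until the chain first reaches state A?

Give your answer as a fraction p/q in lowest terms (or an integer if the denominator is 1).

Let h_i = expected steps to first reach A from state i.
Boundary: h_A = 0.
First-step equations for the other states:
  h_B = 1 + 1/5*h_A + 7/15*h_B + 1/3*h_C
  h_C = 1 + 2/15*h_A + 2/5*h_B + 7/15*h_C

Substituting h_A = 0 and rearranging gives the linear system (I - Q) h = 1:
  [8/15, -1/3] . (h_B, h_C) = 1
  [-2/5, 8/15] . (h_B, h_C) = 1

Solving yields:
  h_B = 195/34
  h_C = 105/17

Starting state is C, so the expected hitting time is h_C = 105/17.

Answer: 105/17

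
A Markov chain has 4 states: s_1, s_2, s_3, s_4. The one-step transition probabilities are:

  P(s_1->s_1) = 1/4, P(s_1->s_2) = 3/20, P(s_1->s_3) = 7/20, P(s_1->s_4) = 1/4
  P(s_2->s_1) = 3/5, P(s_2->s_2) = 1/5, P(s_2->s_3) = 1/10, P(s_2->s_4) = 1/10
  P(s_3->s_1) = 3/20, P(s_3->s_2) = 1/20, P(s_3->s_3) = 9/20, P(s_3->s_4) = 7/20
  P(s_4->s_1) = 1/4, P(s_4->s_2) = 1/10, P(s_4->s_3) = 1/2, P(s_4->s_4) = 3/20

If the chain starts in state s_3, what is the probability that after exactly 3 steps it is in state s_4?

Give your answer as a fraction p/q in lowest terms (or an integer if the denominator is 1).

Computing P^3 by repeated multiplication:
P^1 =
  s_1: [1/4, 3/20, 7/20, 1/4]
  s_2: [3/5, 1/5, 1/10, 1/10]
  s_3: [3/20, 1/20, 9/20, 7/20]
  s_4: [1/4, 1/10, 1/2, 3/20]
P^2 =
  s_1: [107/400, 11/100, 77/200, 19/80]
  s_2: [31/100, 29/200, 13/40, 11/50]
  s_3: [89/400, 9/100, 87/200, 101/400]
  s_4: [47/200, 39/400, 159/400, 27/100]
P^3 =
  s_1: [1/4, 841/8000, 3173/8000, 993/4000]
  s_2: [1073/4000, 91/800, 1517/4000, 191/800]
  s_3: [119/500, 787/8000, 3271/8000, 1019/4000]
  s_4: [391/1600, 813/8000, 3247/8000, 397/1600]

(P^3)[s_3 -> s_4] = 1019/4000

Answer: 1019/4000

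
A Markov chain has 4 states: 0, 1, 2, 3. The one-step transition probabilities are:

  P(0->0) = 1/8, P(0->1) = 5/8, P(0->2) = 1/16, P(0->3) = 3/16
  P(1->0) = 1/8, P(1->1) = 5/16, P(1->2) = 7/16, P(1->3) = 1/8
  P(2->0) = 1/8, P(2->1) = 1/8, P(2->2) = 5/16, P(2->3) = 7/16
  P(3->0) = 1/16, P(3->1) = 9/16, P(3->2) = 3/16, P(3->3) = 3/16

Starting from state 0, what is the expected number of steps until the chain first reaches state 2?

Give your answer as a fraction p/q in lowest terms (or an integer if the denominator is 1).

Let h_i = expected steps to first reach 2 from state i.
Boundary: h_2 = 0.
First-step equations for the other states:
  h_0 = 1 + 1/8*h_0 + 5/8*h_1 + 1/16*h_2 + 3/16*h_3
  h_1 = 1 + 1/8*h_0 + 5/16*h_1 + 7/16*h_2 + 1/8*h_3
  h_3 = 1 + 1/16*h_0 + 9/16*h_1 + 3/16*h_2 + 3/16*h_3

Substituting h_2 = 0 and rearranging gives the linear system (I - Q) h = 1:
  [7/8, -5/8, -3/16] . (h_0, h_1, h_3) = 1
  [-1/8, 11/16, -1/8] . (h_0, h_1, h_3) = 1
  [-1/16, -9/16, 13/16] . (h_0, h_1, h_3) = 1

Solving yields:
  h_0 = 5360/1383
  h_1 = 3856/1383
  h_3 = 4784/1383

Starting state is 0, so the expected hitting time is h_0 = 5360/1383.

Answer: 5360/1383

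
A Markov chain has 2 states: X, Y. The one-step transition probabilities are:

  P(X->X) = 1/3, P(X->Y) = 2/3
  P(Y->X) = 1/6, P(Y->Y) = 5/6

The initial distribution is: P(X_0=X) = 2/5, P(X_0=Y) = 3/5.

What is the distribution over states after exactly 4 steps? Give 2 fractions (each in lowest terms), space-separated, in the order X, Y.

Answer: 1297/6480 5183/6480

Derivation:
Propagating the distribution step by step (d_{t+1} = d_t * P):
d_0 = (X=2/5, Y=3/5)
  d_1[X] = 2/5*1/3 + 3/5*1/6 = 7/30
  d_1[Y] = 2/5*2/3 + 3/5*5/6 = 23/30
d_1 = (X=7/30, Y=23/30)
  d_2[X] = 7/30*1/3 + 23/30*1/6 = 37/180
  d_2[Y] = 7/30*2/3 + 23/30*5/6 = 143/180
d_2 = (X=37/180, Y=143/180)
  d_3[X] = 37/180*1/3 + 143/180*1/6 = 217/1080
  d_3[Y] = 37/180*2/3 + 143/180*5/6 = 863/1080
d_3 = (X=217/1080, Y=863/1080)
  d_4[X] = 217/1080*1/3 + 863/1080*1/6 = 1297/6480
  d_4[Y] = 217/1080*2/3 + 863/1080*5/6 = 5183/6480
d_4 = (X=1297/6480, Y=5183/6480)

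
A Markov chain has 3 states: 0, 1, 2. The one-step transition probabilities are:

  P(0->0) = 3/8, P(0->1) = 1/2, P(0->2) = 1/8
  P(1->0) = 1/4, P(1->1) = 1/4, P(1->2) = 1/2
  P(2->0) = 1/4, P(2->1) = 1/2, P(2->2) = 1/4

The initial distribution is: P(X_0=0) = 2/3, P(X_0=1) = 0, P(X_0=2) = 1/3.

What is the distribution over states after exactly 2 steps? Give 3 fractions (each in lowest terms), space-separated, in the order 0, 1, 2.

Propagating the distribution step by step (d_{t+1} = d_t * P):
d_0 = (0=2/3, 1=0, 2=1/3)
  d_1[0] = 2/3*3/8 + 0*1/4 + 1/3*1/4 = 1/3
  d_1[1] = 2/3*1/2 + 0*1/4 + 1/3*1/2 = 1/2
  d_1[2] = 2/3*1/8 + 0*1/2 + 1/3*1/4 = 1/6
d_1 = (0=1/3, 1=1/2, 2=1/6)
  d_2[0] = 1/3*3/8 + 1/2*1/4 + 1/6*1/4 = 7/24
  d_2[1] = 1/3*1/2 + 1/2*1/4 + 1/6*1/2 = 3/8
  d_2[2] = 1/3*1/8 + 1/2*1/2 + 1/6*1/4 = 1/3
d_2 = (0=7/24, 1=3/8, 2=1/3)

Answer: 7/24 3/8 1/3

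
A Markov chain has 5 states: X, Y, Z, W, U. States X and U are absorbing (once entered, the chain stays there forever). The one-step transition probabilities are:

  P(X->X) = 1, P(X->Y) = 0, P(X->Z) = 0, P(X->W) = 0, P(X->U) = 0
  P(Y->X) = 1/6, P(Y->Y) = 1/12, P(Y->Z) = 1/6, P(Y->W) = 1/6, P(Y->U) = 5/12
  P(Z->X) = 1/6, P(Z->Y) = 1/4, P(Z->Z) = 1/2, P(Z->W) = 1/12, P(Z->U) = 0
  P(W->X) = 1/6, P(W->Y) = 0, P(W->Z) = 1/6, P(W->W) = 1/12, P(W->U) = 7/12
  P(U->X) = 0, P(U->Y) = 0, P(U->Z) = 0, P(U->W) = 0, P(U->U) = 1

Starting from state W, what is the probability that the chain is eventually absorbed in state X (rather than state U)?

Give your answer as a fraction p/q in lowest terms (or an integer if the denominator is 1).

Answer: 88/313

Derivation:
Let a_i = P(absorbed in X | start in state i).
Boundary conditions: a_X = 1, a_U = 0.
For each transient state i, a_i = sum_j P(i->j) * a_j:
  a_Y = 1/6*a_X + 1/12*a_Y + 1/6*a_Z + 1/6*a_W + 5/12*a_U
  a_Z = 1/6*a_X + 1/4*a_Y + 1/2*a_Z + 1/12*a_W + 0*a_U
  a_W = 1/6*a_X + 0*a_Y + 1/6*a_Z + 1/12*a_W + 7/12*a_U

Substituting a_X = 1 and a_U = 0, rearrange to (I - Q) a = r where r[i] = P(i -> X):
  [11/12, -1/6, -1/6] . (a_Y, a_Z, a_W) = 1/6
  [-1/4, 1/2, -1/12] . (a_Y, a_Z, a_W) = 1/6
  [0, -1/6, 11/12] . (a_Y, a_Z, a_W) = 1/6

Solving yields:
  a_Y = 104/313
  a_Z = 171/313
  a_W = 88/313

Starting state is W, so the absorption probability is a_W = 88/313.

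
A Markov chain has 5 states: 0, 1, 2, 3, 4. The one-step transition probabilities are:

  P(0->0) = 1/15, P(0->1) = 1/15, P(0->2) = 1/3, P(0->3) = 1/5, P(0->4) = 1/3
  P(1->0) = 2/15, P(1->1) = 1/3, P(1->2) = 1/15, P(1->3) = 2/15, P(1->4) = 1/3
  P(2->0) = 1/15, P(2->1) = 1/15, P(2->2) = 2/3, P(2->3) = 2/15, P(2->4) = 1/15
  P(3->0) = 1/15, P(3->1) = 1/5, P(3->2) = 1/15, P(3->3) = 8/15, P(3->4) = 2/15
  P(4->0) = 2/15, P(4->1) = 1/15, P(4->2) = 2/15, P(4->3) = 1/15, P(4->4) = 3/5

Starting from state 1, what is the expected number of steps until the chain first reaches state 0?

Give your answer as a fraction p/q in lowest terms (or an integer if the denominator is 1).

Let h_i = expected steps to first reach 0 from state i.
Boundary: h_0 = 0.
First-step equations for the other states:
  h_1 = 1 + 2/15*h_0 + 1/3*h_1 + 1/15*h_2 + 2/15*h_3 + 1/3*h_4
  h_2 = 1 + 1/15*h_0 + 1/15*h_1 + 2/3*h_2 + 2/15*h_3 + 1/15*h_4
  h_3 = 1 + 1/15*h_0 + 1/5*h_1 + 1/15*h_2 + 8/15*h_3 + 2/15*h_4
  h_4 = 1 + 2/15*h_0 + 1/15*h_1 + 2/15*h_2 + 1/15*h_3 + 3/5*h_4

Substituting h_0 = 0 and rearranging gives the linear system (I - Q) h = 1:
  [2/3, -1/15, -2/15, -1/3] . (h_1, h_2, h_3, h_4) = 1
  [-1/15, 1/3, -2/15, -1/15] . (h_1, h_2, h_3, h_4) = 1
  [-1/5, -1/15, 7/15, -2/15] . (h_1, h_2, h_3, h_4) = 1
  [-1/15, -2/15, -1/15, 2/5] . (h_1, h_2, h_3, h_4) = 1

Solving yields:
  h_1 = 612/65
  h_2 = 712/65
  h_3 = 679/65
  h_4 = 123/13

Starting state is 1, so the expected hitting time is h_1 = 612/65.

Answer: 612/65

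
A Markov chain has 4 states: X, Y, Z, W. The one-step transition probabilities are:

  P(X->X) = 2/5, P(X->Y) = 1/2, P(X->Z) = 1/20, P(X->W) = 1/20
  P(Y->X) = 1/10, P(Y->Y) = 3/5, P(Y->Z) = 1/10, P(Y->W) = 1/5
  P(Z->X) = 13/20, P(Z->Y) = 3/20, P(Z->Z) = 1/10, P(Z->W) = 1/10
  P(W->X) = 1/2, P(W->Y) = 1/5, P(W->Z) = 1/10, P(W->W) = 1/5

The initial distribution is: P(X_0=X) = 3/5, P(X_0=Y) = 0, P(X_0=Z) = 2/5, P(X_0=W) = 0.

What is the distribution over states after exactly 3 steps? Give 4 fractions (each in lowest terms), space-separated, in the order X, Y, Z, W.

Propagating the distribution step by step (d_{t+1} = d_t * P):
d_0 = (X=3/5, Y=0, Z=2/5, W=0)
  d_1[X] = 3/5*2/5 + 0*1/10 + 2/5*13/20 + 0*1/2 = 1/2
  d_1[Y] = 3/5*1/2 + 0*3/5 + 2/5*3/20 + 0*1/5 = 9/25
  d_1[Z] = 3/5*1/20 + 0*1/10 + 2/5*1/10 + 0*1/10 = 7/100
  d_1[W] = 3/5*1/20 + 0*1/5 + 2/5*1/10 + 0*1/5 = 7/100
d_1 = (X=1/2, Y=9/25, Z=7/100, W=7/100)
  d_2[X] = 1/2*2/5 + 9/25*1/10 + 7/100*13/20 + 7/100*1/2 = 633/2000
  d_2[Y] = 1/2*1/2 + 9/25*3/5 + 7/100*3/20 + 7/100*1/5 = 981/2000
  d_2[Z] = 1/2*1/20 + 9/25*1/10 + 7/100*1/10 + 7/100*1/10 = 3/40
  d_2[W] = 1/2*1/20 + 9/25*1/5 + 7/100*1/10 + 7/100*1/5 = 59/500
d_2 = (X=633/2000, Y=981/2000, Z=3/40, W=59/500)
  d_3[X] = 633/2000*2/5 + 981/2000*1/10 + 3/40*13/20 + 59/500*1/2 = 1417/5000
  d_3[Y] = 633/2000*1/2 + 981/2000*3/5 + 3/40*3/20 + 59/500*1/5 = 2437/5000
  d_3[Z] = 633/2000*1/20 + 981/2000*1/10 + 3/40*1/10 + 59/500*1/10 = 3367/40000
  d_3[W] = 633/2000*1/20 + 981/2000*1/5 + 3/40*1/10 + 59/500*1/5 = 5801/40000
d_3 = (X=1417/5000, Y=2437/5000, Z=3367/40000, W=5801/40000)

Answer: 1417/5000 2437/5000 3367/40000 5801/40000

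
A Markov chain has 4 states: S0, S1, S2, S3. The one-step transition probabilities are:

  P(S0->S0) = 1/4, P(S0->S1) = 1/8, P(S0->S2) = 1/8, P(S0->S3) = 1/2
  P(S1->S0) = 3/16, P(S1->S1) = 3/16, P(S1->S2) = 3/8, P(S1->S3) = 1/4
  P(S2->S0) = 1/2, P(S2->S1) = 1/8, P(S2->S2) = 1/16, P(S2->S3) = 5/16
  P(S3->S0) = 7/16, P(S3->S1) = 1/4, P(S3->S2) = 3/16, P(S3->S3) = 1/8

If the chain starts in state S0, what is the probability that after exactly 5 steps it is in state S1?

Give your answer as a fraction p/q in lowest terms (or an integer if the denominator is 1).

Answer: 91205/524288

Derivation:
Computing P^5 by repeated multiplication:
P^1 =
  S0: [1/4, 1/8, 1/8, 1/2]
  S1: [3/16, 3/16, 3/8, 1/4]
  S2: [1/2, 1/8, 1/16, 5/16]
  S3: [7/16, 1/4, 3/16, 1/8]
P^2 =
  S0: [47/128, 25/128, 23/128, 33/128]
  S1: [97/256, 43/256, 21/128, 37/128]
  S2: [81/256, 11/64, 11/64, 87/256]
  S3: [39/128, 5/32, 47/256, 91/256]
P^3 =
  S0: [339/1024, 347/2048, 183/1024, 657/2048]
  S1: [1371/4096, 703/4096, 179/1024, 653/2048]
  S2: [1417/4096, 365/2048, 731/4096, 609/2048]
  S3: [1445/4096, 367/2048, 179/1024, 1201/4096]
P^4 =
  S0: [705/2048, 5757/32768, 5775/32768, 2489/8192]
  S1: [22463/65536, 11507/65536, 5797/32768, 4993/16384]
  S2: [2779/8192, 5679/32768, 11599/65536, 20347/65536]
  S3: [22117/65536, 177/1024, 11613/65536, 10239/32768]
P^5 =
  S0: [178283/524288, 91205/524288, 92745/524288, 162055/524288]
  S1: [356929/1048576, 182523/1048576, 92739/524288, 161823/524288]
  S2: [358223/1048576, 45781/262144, 46313/262144, 321977/1048576]
  S3: [179351/524288, 45839/262144, 185249/1048576, 321269/1048576]

(P^5)[S0 -> S1] = 91205/524288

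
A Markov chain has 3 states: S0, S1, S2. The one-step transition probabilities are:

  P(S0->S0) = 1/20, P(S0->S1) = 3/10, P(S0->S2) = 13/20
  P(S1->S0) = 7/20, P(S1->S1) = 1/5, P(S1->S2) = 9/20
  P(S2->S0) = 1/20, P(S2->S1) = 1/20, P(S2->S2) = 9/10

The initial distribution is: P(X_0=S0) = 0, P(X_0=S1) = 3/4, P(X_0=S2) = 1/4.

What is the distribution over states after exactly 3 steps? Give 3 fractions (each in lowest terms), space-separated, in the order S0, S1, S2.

Answer: 1487/16000 3077/32000 25949/32000

Derivation:
Propagating the distribution step by step (d_{t+1} = d_t * P):
d_0 = (S0=0, S1=3/4, S2=1/4)
  d_1[S0] = 0*1/20 + 3/4*7/20 + 1/4*1/20 = 11/40
  d_1[S1] = 0*3/10 + 3/4*1/5 + 1/4*1/20 = 13/80
  d_1[S2] = 0*13/20 + 3/4*9/20 + 1/4*9/10 = 9/16
d_1 = (S0=11/40, S1=13/80, S2=9/16)
  d_2[S0] = 11/40*1/20 + 13/80*7/20 + 9/16*1/20 = 79/800
  d_2[S1] = 11/40*3/10 + 13/80*1/5 + 9/16*1/20 = 229/1600
  d_2[S2] = 11/40*13/20 + 13/80*9/20 + 9/16*9/10 = 1213/1600
d_2 = (S0=79/800, S1=229/1600, S2=1213/1600)
  d_3[S0] = 79/800*1/20 + 229/1600*7/20 + 1213/1600*1/20 = 1487/16000
  d_3[S1] = 79/800*3/10 + 229/1600*1/5 + 1213/1600*1/20 = 3077/32000
  d_3[S2] = 79/800*13/20 + 229/1600*9/20 + 1213/1600*9/10 = 25949/32000
d_3 = (S0=1487/16000, S1=3077/32000, S2=25949/32000)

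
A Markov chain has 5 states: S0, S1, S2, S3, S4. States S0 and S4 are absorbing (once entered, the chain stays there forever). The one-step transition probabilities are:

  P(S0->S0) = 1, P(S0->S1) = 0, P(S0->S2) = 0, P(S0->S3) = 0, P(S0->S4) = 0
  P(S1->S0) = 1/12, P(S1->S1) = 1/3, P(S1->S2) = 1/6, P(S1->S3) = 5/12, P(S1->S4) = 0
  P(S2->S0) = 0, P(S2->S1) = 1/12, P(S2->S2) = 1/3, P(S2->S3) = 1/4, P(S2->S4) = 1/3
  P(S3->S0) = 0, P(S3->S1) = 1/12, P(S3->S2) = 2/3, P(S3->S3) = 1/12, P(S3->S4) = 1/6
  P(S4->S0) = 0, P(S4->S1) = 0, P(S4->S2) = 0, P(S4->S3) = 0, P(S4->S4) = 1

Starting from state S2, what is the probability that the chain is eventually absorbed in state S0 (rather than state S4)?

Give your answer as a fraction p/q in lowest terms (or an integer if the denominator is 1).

Let a_i = P(absorbed in S0 | start in state i).
Boundary conditions: a_S0 = 1, a_S4 = 0.
For each transient state i, a_i = sum_j P(i->j) * a_j:
  a_S1 = 1/12*a_S0 + 1/3*a_S1 + 1/6*a_S2 + 5/12*a_S3 + 0*a_S4
  a_S2 = 0*a_S0 + 1/12*a_S1 + 1/3*a_S2 + 1/4*a_S3 + 1/3*a_S4
  a_S3 = 0*a_S0 + 1/12*a_S1 + 2/3*a_S2 + 1/12*a_S3 + 1/6*a_S4

Substituting a_S0 = 1 and a_S4 = 0, rearrange to (I - Q) a = r where r[i] = P(i -> S0):
  [2/3, -1/6, -5/12] . (a_S1, a_S2, a_S3) = 1/12
  [-1/12, 2/3, -1/4] . (a_S1, a_S2, a_S3) = 0
  [-1/12, -2/3, 11/12] . (a_S1, a_S2, a_S3) = 0

Solving yields:
  a_S1 = 16/101
  a_S2 = 7/202
  a_S3 = 4/101

Starting state is S2, so the absorption probability is a_S2 = 7/202.

Answer: 7/202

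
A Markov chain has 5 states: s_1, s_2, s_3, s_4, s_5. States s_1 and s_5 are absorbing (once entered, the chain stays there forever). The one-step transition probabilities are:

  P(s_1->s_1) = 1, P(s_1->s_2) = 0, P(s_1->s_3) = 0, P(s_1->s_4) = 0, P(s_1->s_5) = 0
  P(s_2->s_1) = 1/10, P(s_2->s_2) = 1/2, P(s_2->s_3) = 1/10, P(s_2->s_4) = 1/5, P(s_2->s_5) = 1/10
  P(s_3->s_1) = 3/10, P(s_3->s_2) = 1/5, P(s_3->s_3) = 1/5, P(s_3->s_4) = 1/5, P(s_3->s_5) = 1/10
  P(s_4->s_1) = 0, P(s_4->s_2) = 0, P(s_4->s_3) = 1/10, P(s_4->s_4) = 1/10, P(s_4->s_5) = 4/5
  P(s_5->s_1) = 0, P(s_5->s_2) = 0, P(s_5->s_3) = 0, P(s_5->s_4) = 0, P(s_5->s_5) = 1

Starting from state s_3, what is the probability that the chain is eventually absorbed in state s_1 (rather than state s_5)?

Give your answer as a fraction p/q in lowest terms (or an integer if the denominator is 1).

Answer: 153/328

Derivation:
Let a_i = P(absorbed in s_1 | start in state i).
Boundary conditions: a_s_1 = 1, a_s_5 = 0.
For each transient state i, a_i = sum_j P(i->j) * a_j:
  a_s_2 = 1/10*a_s_1 + 1/2*a_s_2 + 1/10*a_s_3 + 1/5*a_s_4 + 1/10*a_s_5
  a_s_3 = 3/10*a_s_1 + 1/5*a_s_2 + 1/5*a_s_3 + 1/5*a_s_4 + 1/10*a_s_5
  a_s_4 = 0*a_s_1 + 0*a_s_2 + 1/10*a_s_3 + 1/10*a_s_4 + 4/5*a_s_5

Substituting a_s_1 = 1 and a_s_5 = 0, rearrange to (I - Q) a = r where r[i] = P(i -> s_1):
  [1/2, -1/10, -1/5] . (a_s_2, a_s_3, a_s_4) = 1/10
  [-1/5, 4/5, -1/5] . (a_s_2, a_s_3, a_s_4) = 3/10
  [0, -1/10, 9/10] . (a_s_2, a_s_3, a_s_4) = 0

Solving yields:
  a_s_2 = 103/328
  a_s_3 = 153/328
  a_s_4 = 17/328

Starting state is s_3, so the absorption probability is a_s_3 = 153/328.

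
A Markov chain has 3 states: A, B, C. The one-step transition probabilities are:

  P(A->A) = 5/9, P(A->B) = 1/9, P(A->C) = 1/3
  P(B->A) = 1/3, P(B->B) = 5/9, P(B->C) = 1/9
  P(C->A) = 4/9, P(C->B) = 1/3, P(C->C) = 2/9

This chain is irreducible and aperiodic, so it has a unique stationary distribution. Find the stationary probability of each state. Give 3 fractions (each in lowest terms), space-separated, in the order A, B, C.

The stationary distribution satisfies pi = pi * P, i.e.:
  pi_A = 5/9*pi_A + 1/3*pi_B + 4/9*pi_C
  pi_B = 1/9*pi_A + 5/9*pi_B + 1/3*pi_C
  pi_C = 1/3*pi_A + 1/9*pi_B + 2/9*pi_C
with normalization: pi_A + pi_B + pi_C = 1.

Using the first 2 balance equations plus normalization, the linear system A*pi = b is:
  [-4/9, 1/3, 4/9] . pi = 0
  [1/9, -4/9, 1/3] . pi = 0
  [1, 1, 1] . pi = 1

Solving yields:
  pi_A = 25/54
  pi_B = 8/27
  pi_C = 13/54

Verification (pi * P):
  25/54*5/9 + 8/27*1/3 + 13/54*4/9 = 25/54 = pi_A  (ok)
  25/54*1/9 + 8/27*5/9 + 13/54*1/3 = 8/27 = pi_B  (ok)
  25/54*1/3 + 8/27*1/9 + 13/54*2/9 = 13/54 = pi_C  (ok)

Answer: 25/54 8/27 13/54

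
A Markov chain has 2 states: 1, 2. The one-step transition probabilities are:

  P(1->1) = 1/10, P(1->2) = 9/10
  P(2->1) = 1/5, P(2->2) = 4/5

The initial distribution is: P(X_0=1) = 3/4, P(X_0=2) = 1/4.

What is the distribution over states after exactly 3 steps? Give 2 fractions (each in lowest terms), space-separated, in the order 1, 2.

Propagating the distribution step by step (d_{t+1} = d_t * P):
d_0 = (1=3/4, 2=1/4)
  d_1[1] = 3/4*1/10 + 1/4*1/5 = 1/8
  d_1[2] = 3/4*9/10 + 1/4*4/5 = 7/8
d_1 = (1=1/8, 2=7/8)
  d_2[1] = 1/8*1/10 + 7/8*1/5 = 3/16
  d_2[2] = 1/8*9/10 + 7/8*4/5 = 13/16
d_2 = (1=3/16, 2=13/16)
  d_3[1] = 3/16*1/10 + 13/16*1/5 = 29/160
  d_3[2] = 3/16*9/10 + 13/16*4/5 = 131/160
d_3 = (1=29/160, 2=131/160)

Answer: 29/160 131/160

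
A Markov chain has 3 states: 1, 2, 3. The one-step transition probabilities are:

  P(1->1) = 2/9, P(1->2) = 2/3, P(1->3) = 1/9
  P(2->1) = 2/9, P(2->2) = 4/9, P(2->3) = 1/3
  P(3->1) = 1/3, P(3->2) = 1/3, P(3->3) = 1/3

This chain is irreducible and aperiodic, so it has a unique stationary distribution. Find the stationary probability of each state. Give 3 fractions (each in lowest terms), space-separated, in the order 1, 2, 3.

Answer: 21/83 39/83 23/83

Derivation:
The stationary distribution satisfies pi = pi * P, i.e.:
  pi_1 = 2/9*pi_1 + 2/9*pi_2 + 1/3*pi_3
  pi_2 = 2/3*pi_1 + 4/9*pi_2 + 1/3*pi_3
  pi_3 = 1/9*pi_1 + 1/3*pi_2 + 1/3*pi_3
with normalization: pi_1 + pi_2 + pi_3 = 1.

Using the first 2 balance equations plus normalization, the linear system A*pi = b is:
  [-7/9, 2/9, 1/3] . pi = 0
  [2/3, -5/9, 1/3] . pi = 0
  [1, 1, 1] . pi = 1

Solving yields:
  pi_1 = 21/83
  pi_2 = 39/83
  pi_3 = 23/83

Verification (pi * P):
  21/83*2/9 + 39/83*2/9 + 23/83*1/3 = 21/83 = pi_1  (ok)
  21/83*2/3 + 39/83*4/9 + 23/83*1/3 = 39/83 = pi_2  (ok)
  21/83*1/9 + 39/83*1/3 + 23/83*1/3 = 23/83 = pi_3  (ok)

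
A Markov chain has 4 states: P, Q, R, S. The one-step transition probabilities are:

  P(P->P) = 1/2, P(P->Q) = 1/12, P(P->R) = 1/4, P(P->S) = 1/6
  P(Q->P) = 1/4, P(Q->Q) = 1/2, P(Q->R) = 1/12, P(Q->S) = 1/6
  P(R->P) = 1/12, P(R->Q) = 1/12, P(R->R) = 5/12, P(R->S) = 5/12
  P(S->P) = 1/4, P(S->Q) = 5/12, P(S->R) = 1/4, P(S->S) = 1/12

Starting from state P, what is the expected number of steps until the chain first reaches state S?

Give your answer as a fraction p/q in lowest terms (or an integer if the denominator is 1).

Let h_i = expected steps to first reach S from state i.
Boundary: h_S = 0.
First-step equations for the other states:
  h_P = 1 + 1/2*h_P + 1/12*h_Q + 1/4*h_R + 1/6*h_S
  h_Q = 1 + 1/4*h_P + 1/2*h_Q + 1/12*h_R + 1/6*h_S
  h_R = 1 + 1/12*h_P + 1/12*h_Q + 5/12*h_R + 5/12*h_S

Substituting h_S = 0 and rearranging gives the linear system (I - Q) h = 1:
  [1/2, -1/12, -1/4] . (h_P, h_Q, h_R) = 1
  [-1/4, 1/2, -1/12] . (h_P, h_Q, h_R) = 1
  [-1/12, -1/12, 7/12] . (h_P, h_Q, h_R) = 1

Solving yields:
  h_P = 840/197
  h_Q = 912/197
  h_R = 588/197

Starting state is P, so the expected hitting time is h_P = 840/197.

Answer: 840/197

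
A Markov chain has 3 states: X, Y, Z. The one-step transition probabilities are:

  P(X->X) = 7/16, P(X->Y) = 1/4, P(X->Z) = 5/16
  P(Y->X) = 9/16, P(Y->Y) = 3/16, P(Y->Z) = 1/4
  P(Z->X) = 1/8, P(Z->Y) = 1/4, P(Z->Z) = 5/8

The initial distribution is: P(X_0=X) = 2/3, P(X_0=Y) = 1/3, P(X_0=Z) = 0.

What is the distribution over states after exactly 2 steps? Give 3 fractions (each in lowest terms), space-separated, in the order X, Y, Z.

Propagating the distribution step by step (d_{t+1} = d_t * P):
d_0 = (X=2/3, Y=1/3, Z=0)
  d_1[X] = 2/3*7/16 + 1/3*9/16 + 0*1/8 = 23/48
  d_1[Y] = 2/3*1/4 + 1/3*3/16 + 0*1/4 = 11/48
  d_1[Z] = 2/3*5/16 + 1/3*1/4 + 0*5/8 = 7/24
d_1 = (X=23/48, Y=11/48, Z=7/24)
  d_2[X] = 23/48*7/16 + 11/48*9/16 + 7/24*1/8 = 3/8
  d_2[Y] = 23/48*1/4 + 11/48*3/16 + 7/24*1/4 = 181/768
  d_2[Z] = 23/48*5/16 + 11/48*1/4 + 7/24*5/8 = 299/768
d_2 = (X=3/8, Y=181/768, Z=299/768)

Answer: 3/8 181/768 299/768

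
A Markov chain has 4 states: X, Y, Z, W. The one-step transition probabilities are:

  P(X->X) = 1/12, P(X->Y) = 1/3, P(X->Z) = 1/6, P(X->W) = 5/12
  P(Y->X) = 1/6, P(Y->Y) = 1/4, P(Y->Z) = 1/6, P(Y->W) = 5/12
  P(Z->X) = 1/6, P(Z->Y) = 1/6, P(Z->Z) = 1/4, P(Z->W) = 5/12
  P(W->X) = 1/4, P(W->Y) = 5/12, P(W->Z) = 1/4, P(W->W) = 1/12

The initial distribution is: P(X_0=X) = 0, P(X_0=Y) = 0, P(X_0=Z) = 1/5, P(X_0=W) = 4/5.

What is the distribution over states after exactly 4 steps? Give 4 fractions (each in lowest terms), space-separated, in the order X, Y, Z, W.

Answer: 3647/20736 30749/103680 301/1440 43/135

Derivation:
Propagating the distribution step by step (d_{t+1} = d_t * P):
d_0 = (X=0, Y=0, Z=1/5, W=4/5)
  d_1[X] = 0*1/12 + 0*1/6 + 1/5*1/6 + 4/5*1/4 = 7/30
  d_1[Y] = 0*1/3 + 0*1/4 + 1/5*1/6 + 4/5*5/12 = 11/30
  d_1[Z] = 0*1/6 + 0*1/6 + 1/5*1/4 + 4/5*1/4 = 1/4
  d_1[W] = 0*5/12 + 0*5/12 + 1/5*5/12 + 4/5*1/12 = 3/20
d_1 = (X=7/30, Y=11/30, Z=1/4, W=3/20)
  d_2[X] = 7/30*1/12 + 11/30*1/6 + 1/4*1/6 + 3/20*1/4 = 23/144
  d_2[Y] = 7/30*1/3 + 11/30*1/4 + 1/4*1/6 + 3/20*5/12 = 197/720
  d_2[Z] = 7/30*1/6 + 11/30*1/6 + 1/4*1/4 + 3/20*1/4 = 1/5
  d_2[W] = 7/30*5/12 + 11/30*5/12 + 1/4*5/12 + 3/20*1/12 = 11/30
d_2 = (X=23/144, Y=197/720, Z=1/5, W=11/30)
  d_3[X] = 23/144*1/12 + 197/720*1/6 + 1/5*1/6 + 11/30*1/4 = 1589/8640
  d_3[Y] = 23/144*1/3 + 197/720*1/4 + 1/5*1/6 + 11/30*5/12 = 2659/8640
  d_3[Z] = 23/144*1/6 + 197/720*1/6 + 1/5*1/4 + 11/30*1/4 = 77/360
  d_3[W] = 23/144*5/12 + 197/720*5/12 + 1/5*5/12 + 11/30*1/12 = 53/180
d_3 = (X=1589/8640, Y=2659/8640, Z=77/360, W=53/180)
  d_4[X] = 1589/8640*1/12 + 2659/8640*1/6 + 77/360*1/6 + 53/180*1/4 = 3647/20736
  d_4[Y] = 1589/8640*1/3 + 2659/8640*1/4 + 77/360*1/6 + 53/180*5/12 = 30749/103680
  d_4[Z] = 1589/8640*1/6 + 2659/8640*1/6 + 77/360*1/4 + 53/180*1/4 = 301/1440
  d_4[W] = 1589/8640*5/12 + 2659/8640*5/12 + 77/360*5/12 + 53/180*1/12 = 43/135
d_4 = (X=3647/20736, Y=30749/103680, Z=301/1440, W=43/135)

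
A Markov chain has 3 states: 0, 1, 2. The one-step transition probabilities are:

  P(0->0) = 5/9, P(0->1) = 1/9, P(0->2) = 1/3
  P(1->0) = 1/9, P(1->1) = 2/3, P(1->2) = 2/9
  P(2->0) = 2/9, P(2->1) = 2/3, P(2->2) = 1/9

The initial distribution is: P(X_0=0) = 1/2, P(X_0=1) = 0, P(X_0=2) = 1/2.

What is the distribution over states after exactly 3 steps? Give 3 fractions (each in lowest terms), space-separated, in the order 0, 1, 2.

Propagating the distribution step by step (d_{t+1} = d_t * P):
d_0 = (0=1/2, 1=0, 2=1/2)
  d_1[0] = 1/2*5/9 + 0*1/9 + 1/2*2/9 = 7/18
  d_1[1] = 1/2*1/9 + 0*2/3 + 1/2*2/3 = 7/18
  d_1[2] = 1/2*1/3 + 0*2/9 + 1/2*1/9 = 2/9
d_1 = (0=7/18, 1=7/18, 2=2/9)
  d_2[0] = 7/18*5/9 + 7/18*1/9 + 2/9*2/9 = 25/81
  d_2[1] = 7/18*1/9 + 7/18*2/3 + 2/9*2/3 = 73/162
  d_2[2] = 7/18*1/3 + 7/18*2/9 + 2/9*1/9 = 13/54
d_2 = (0=25/81, 1=73/162, 2=13/54)
  d_3[0] = 25/81*5/9 + 73/162*1/9 + 13/54*2/9 = 401/1458
  d_3[1] = 25/81*1/9 + 73/162*2/3 + 13/54*2/3 = 361/729
  d_3[2] = 25/81*1/3 + 73/162*2/9 + 13/54*1/9 = 335/1458
d_3 = (0=401/1458, 1=361/729, 2=335/1458)

Answer: 401/1458 361/729 335/1458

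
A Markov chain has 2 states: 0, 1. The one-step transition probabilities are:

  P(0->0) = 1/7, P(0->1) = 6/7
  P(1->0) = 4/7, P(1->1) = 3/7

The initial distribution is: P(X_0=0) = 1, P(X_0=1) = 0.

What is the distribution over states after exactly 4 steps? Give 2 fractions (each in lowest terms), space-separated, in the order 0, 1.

Answer: 1009/2401 1392/2401

Derivation:
Propagating the distribution step by step (d_{t+1} = d_t * P):
d_0 = (0=1, 1=0)
  d_1[0] = 1*1/7 + 0*4/7 = 1/7
  d_1[1] = 1*6/7 + 0*3/7 = 6/7
d_1 = (0=1/7, 1=6/7)
  d_2[0] = 1/7*1/7 + 6/7*4/7 = 25/49
  d_2[1] = 1/7*6/7 + 6/7*3/7 = 24/49
d_2 = (0=25/49, 1=24/49)
  d_3[0] = 25/49*1/7 + 24/49*4/7 = 121/343
  d_3[1] = 25/49*6/7 + 24/49*3/7 = 222/343
d_3 = (0=121/343, 1=222/343)
  d_4[0] = 121/343*1/7 + 222/343*4/7 = 1009/2401
  d_4[1] = 121/343*6/7 + 222/343*3/7 = 1392/2401
d_4 = (0=1009/2401, 1=1392/2401)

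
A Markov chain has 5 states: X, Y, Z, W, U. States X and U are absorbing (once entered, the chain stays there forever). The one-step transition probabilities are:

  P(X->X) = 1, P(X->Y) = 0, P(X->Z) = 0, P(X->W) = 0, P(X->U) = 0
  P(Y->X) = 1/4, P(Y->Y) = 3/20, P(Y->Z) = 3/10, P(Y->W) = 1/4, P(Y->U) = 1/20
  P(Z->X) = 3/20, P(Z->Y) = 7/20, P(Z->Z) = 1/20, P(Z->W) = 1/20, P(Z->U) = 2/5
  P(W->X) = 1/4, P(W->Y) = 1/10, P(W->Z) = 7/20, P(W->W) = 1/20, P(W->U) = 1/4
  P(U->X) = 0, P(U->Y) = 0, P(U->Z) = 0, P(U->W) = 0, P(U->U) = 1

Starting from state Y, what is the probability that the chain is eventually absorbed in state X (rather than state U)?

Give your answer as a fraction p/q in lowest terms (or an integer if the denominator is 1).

Answer: 2722/4773

Derivation:
Let a_i = P(absorbed in X | start in state i).
Boundary conditions: a_X = 1, a_U = 0.
For each transient state i, a_i = sum_j P(i->j) * a_j:
  a_Y = 1/4*a_X + 3/20*a_Y + 3/10*a_Z + 1/4*a_W + 1/20*a_U
  a_Z = 3/20*a_X + 7/20*a_Y + 1/20*a_Z + 1/20*a_W + 2/5*a_U
  a_W = 1/4*a_X + 1/10*a_Y + 7/20*a_Z + 1/20*a_W + 1/4*a_U

Substituting a_X = 1 and a_U = 0, rearrange to (I - Q) a = r where r[i] = P(i -> X):
  [17/20, -3/10, -1/4] . (a_Y, a_Z, a_W) = 1/4
  [-7/20, 19/20, -1/20] . (a_Y, a_Z, a_W) = 3/20
  [-1/10, -7/20, 19/20] . (a_Y, a_Z, a_W) = 1/4

Solving yields:
  a_Y = 2722/4773
  a_Z = 1874/4773
  a_W = 2233/4773

Starting state is Y, so the absorption probability is a_Y = 2722/4773.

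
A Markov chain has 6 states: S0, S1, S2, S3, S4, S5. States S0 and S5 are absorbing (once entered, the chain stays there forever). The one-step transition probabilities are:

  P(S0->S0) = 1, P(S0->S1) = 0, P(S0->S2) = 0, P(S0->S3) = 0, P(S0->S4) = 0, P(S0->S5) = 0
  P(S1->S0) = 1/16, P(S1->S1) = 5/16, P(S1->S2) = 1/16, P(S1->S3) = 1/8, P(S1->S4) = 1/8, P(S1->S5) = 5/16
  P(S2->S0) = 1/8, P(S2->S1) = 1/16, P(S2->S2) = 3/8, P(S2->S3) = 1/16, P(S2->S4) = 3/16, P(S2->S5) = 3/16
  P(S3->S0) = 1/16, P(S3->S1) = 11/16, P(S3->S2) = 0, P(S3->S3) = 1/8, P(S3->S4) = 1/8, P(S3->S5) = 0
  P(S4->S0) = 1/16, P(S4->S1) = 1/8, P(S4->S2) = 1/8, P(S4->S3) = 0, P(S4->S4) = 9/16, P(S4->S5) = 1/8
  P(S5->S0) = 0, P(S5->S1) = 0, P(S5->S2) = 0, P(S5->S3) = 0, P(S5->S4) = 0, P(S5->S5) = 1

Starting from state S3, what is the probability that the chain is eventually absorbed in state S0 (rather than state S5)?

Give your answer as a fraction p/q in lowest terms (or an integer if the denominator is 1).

Let a_i = P(absorbed in S0 | start in state i).
Boundary conditions: a_S0 = 1, a_S5 = 0.
For each transient state i, a_i = sum_j P(i->j) * a_j:
  a_S1 = 1/16*a_S0 + 5/16*a_S1 + 1/16*a_S2 + 1/8*a_S3 + 1/8*a_S4 + 5/16*a_S5
  a_S2 = 1/8*a_S0 + 1/16*a_S1 + 3/8*a_S2 + 1/16*a_S3 + 3/16*a_S4 + 3/16*a_S5
  a_S3 = 1/16*a_S0 + 11/16*a_S1 + 0*a_S2 + 1/8*a_S3 + 1/8*a_S4 + 0*a_S5
  a_S4 = 1/16*a_S0 + 1/8*a_S1 + 1/8*a_S2 + 0*a_S3 + 9/16*a_S4 + 1/8*a_S5

Substituting a_S0 = 1 and a_S5 = 0, rearrange to (I - Q) a = r where r[i] = P(i -> S0):
  [11/16, -1/16, -1/8, -1/8] . (a_S1, a_S2, a_S3, a_S4) = 1/16
  [-1/16, 5/8, -1/16, -3/16] . (a_S1, a_S2, a_S3, a_S4) = 1/8
  [-11/16, 0, 7/8, -1/8] . (a_S1, a_S2, a_S3, a_S4) = 1/16
  [-1/8, -1/8, 0, 7/16] . (a_S1, a_S2, a_S3, a_S4) = 1/16

Solving yields:
  a_S1 = 1719/7393
  a_S2 = 2554/7393
  a_S3 = 2204/7393
  a_S4 = 2277/7393

Starting state is S3, so the absorption probability is a_S3 = 2204/7393.

Answer: 2204/7393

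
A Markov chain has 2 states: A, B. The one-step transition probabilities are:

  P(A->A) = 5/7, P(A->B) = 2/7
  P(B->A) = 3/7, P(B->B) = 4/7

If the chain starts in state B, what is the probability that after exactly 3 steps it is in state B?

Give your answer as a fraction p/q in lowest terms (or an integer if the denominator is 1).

Answer: 142/343

Derivation:
Computing P^3 by repeated multiplication:
P^1 =
  A: [5/7, 2/7]
  B: [3/7, 4/7]
P^2 =
  A: [31/49, 18/49]
  B: [27/49, 22/49]
P^3 =
  A: [209/343, 134/343]
  B: [201/343, 142/343]

(P^3)[B -> B] = 142/343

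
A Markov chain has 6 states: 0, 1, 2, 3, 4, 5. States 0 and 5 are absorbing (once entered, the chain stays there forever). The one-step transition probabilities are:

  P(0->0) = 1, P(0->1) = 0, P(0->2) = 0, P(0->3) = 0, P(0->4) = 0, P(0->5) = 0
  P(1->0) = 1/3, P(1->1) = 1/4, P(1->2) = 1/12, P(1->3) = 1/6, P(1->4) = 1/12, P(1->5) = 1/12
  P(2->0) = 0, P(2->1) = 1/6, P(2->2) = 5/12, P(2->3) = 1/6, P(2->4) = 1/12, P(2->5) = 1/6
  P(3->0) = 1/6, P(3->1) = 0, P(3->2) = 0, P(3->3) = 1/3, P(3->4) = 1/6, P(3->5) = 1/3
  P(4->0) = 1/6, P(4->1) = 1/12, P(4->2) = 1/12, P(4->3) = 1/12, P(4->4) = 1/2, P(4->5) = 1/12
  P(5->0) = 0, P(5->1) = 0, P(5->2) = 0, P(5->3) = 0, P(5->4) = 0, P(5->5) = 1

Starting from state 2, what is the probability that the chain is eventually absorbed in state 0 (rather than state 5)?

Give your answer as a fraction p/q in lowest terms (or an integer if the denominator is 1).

Answer: 483/1289

Derivation:
Let a_i = P(absorbed in 0 | start in state i).
Boundary conditions: a_0 = 1, a_5 = 0.
For each transient state i, a_i = sum_j P(i->j) * a_j:
  a_1 = 1/3*a_0 + 1/4*a_1 + 1/12*a_2 + 1/6*a_3 + 1/12*a_4 + 1/12*a_5
  a_2 = 0*a_0 + 1/6*a_1 + 5/12*a_2 + 1/6*a_3 + 1/12*a_4 + 1/6*a_5
  a_3 = 1/6*a_0 + 0*a_1 + 0*a_2 + 1/3*a_3 + 1/6*a_4 + 1/3*a_5
  a_4 = 1/6*a_0 + 1/12*a_1 + 1/12*a_2 + 1/12*a_3 + 1/2*a_4 + 1/12*a_5

Substituting a_0 = 1 and a_5 = 0, rearrange to (I - Q) a = r where r[i] = P(i -> 0):
  [3/4, -1/12, -1/6, -1/12] . (a_1, a_2, a_3, a_4) = 1/3
  [-1/6, 7/12, -1/6, -1/12] . (a_1, a_2, a_3, a_4) = 0
  [0, 0, 2/3, -1/6] . (a_1, a_2, a_3, a_4) = 1/6
  [-1/12, -1/12, -1/12, 1/2] . (a_1, a_2, a_3, a_4) = 1/6

Solving yields:
  a_1 = 820/1289
  a_2 = 483/1289
  a_3 = 505/1289
  a_4 = 731/1289

Starting state is 2, so the absorption probability is a_2 = 483/1289.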